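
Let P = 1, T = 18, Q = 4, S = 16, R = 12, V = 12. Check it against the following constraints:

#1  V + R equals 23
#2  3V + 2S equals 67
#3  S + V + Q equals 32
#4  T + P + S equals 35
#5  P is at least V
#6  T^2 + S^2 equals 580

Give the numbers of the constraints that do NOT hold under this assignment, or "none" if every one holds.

#1 V + R = 12 + 12 = 24, not 23  no
#2 3V + 2S = 3(12) + 2(16) = 68, not 67  no
#3 S + V + Q = 16 + 12 + 4 = 32  yes
#4 T + P + S = 18 + 1 + 16 = 35  yes
#5 P = 1, V = 12; 1 < 12 (want ≥)  no
#6 T^2 + S^2 = 18^2 + 16^2 = 324 + 256 = 580  yes

Constraints 1, 2, 5 do not hold.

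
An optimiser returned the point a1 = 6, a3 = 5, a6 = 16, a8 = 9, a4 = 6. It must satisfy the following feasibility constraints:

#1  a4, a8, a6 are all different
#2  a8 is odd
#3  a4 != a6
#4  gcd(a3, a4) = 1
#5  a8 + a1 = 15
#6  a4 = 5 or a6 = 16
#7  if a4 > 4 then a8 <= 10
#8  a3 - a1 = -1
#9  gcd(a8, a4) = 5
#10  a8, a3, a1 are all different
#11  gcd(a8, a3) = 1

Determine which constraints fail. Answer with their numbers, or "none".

#1 values 6, 9, 16 are pairwise distinct — satisfied.
#2 a8 = 9 is odd — satisfied.
#3 a4 = 6, a6 = 16; distinct — satisfied.
#4 gcd(5, 6) = 1 — satisfied.
#5 a8 + a1 = 9 + 6 = 15 — satisfied.
#6 a4 = 6 ≠ 5, but a6 = 16 = 16 (second disjunct) — satisfied.
#7 a4 = 6 > 4, so we need a8 ≤ 10; a8 = 9 ≤ 10 — satisfied.
#8 a3 - a1 = 5 - 6 = -1 — satisfied.
#9 gcd(9, 6) = 3, not 5 — violated.
#10 values 9, 5, 6 are pairwise distinct — satisfied.
#11 gcd(9, 5) = 1 — satisfied.

Constraint 9 does not hold.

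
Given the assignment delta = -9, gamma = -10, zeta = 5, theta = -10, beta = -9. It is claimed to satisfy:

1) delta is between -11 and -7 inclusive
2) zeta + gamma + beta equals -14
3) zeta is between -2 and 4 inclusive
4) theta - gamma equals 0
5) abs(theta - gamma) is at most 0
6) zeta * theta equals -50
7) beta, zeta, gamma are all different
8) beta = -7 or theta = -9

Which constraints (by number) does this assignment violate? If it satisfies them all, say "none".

1) delta = -9 lies in [-11, -7] — OK.
2) zeta + gamma + beta = 5 + (-10) + (-9) = -14 — OK.
3) zeta = 5 is outside [-2, 4] — violated.
4) theta - gamma = -10 - (-10) = 0 — OK.
5) abs(-10 - (-10)) = 0; 0 ≤ 0 — OK.
6) zeta * theta = 5 * (-10) = -50 — OK.
7) values -9, 5, -10 are pairwise distinct — OK.
8) beta = -9 ≠ -7 and theta = -10 ≠ -9; both disjuncts false — violated.

Violated: 3 and 8.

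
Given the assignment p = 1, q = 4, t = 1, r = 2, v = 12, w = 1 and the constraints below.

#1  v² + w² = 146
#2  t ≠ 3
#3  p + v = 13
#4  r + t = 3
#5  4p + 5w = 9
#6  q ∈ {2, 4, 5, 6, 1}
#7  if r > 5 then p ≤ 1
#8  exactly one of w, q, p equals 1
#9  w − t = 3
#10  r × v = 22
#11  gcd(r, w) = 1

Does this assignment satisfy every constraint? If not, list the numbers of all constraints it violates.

The assignment fails constraints 1, 8, 9, 10.

#1 v² + w² = 12² + 1² = 144 + 1 = 145, not 146  fails
#2 t = 1, and 1 ≠ 3  holds
#3 p + v = 1 + 12 = 13  holds
#4 r + t = 2 + 1 = 3  holds
#5 4p + 5w = 4(1) + 5(1) = 9  holds
#6 q = 4 is in {2, 4, 5, 6, 1}  holds
#7 r = 2, not > 5; antecedent false, conditional vacuously true  holds
#8 w=1, q=4, p=1; 2 of them equal 1, not exactly one  fails
#9 w − t = 1 − 1 = 0, not 3  fails
#10 r × v = 2 × 12 = 24, not 22  fails
#11 gcd(2, 1) = 1  holds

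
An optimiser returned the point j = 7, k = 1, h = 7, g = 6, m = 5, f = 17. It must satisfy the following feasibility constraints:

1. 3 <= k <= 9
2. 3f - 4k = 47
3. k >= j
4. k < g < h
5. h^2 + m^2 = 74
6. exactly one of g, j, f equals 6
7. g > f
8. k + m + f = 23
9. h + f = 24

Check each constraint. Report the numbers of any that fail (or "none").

The assignment fails constraints 1, 3, 7.

1. k = 1 is outside [3, 9]  ✘
2. 3f - 4k = 3(17) - 4(1) = 47  ✔
3. k = 1, j = 7; 1 < 7 (want ≥)  ✘
4. values 1 < 6 < 7  ✔
5. h^2 + m^2 = 7^2 + 5^2 = 49 + 25 = 74  ✔
6. g=6, j=7, f=17; 1 of them equals 6  ✔
7. g = 6, f = 17; 6 ≤ 17 (want >)  ✘
8. k + m + f = 1 + 5 + 17 = 23  ✔
9. h + f = 7 + 17 = 24  ✔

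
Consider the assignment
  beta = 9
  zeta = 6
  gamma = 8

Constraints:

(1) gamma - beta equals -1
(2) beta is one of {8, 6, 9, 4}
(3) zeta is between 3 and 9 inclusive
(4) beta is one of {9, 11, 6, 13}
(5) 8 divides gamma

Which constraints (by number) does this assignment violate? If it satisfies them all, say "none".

Yes — all constraints hold.

(1) gamma - beta = 8 - 9 = -1 — OK.
(2) beta = 9 is in {8, 6, 9, 4} — OK.
(3) zeta = 6 lies in [3, 9] — OK.
(4) beta = 9 is in {9, 11, 6, 13} — OK.
(5) 8 / 8 = 1, so 8 divides 8 — OK.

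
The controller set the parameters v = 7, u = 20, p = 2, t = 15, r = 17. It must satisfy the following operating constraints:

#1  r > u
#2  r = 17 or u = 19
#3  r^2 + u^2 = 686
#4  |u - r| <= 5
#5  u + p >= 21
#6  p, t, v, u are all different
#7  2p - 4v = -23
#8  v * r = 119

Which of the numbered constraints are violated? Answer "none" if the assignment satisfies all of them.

#1 r = 17, u = 20; 17 ≤ 20 (want >)  FAIL
#2 r = 17 = 17 (first disjunct)  OK
#3 r^2 + u^2 = 17^2 + 20^2 = 289 + 400 = 689, not 686  FAIL
#4 |20 - 17| = 3; 3 ≤ 5  OK
#5 u + p = 20 + 2 = 22; 22 ≥ 21  OK
#6 values 2, 15, 7, 20 are pairwise distinct  OK
#7 2p - 4v = 2(2) - 4(7) = -24, not -23  FAIL
#8 v * r = 7 * 17 = 119  OK

The assignment fails constraints 1, 3, and 7.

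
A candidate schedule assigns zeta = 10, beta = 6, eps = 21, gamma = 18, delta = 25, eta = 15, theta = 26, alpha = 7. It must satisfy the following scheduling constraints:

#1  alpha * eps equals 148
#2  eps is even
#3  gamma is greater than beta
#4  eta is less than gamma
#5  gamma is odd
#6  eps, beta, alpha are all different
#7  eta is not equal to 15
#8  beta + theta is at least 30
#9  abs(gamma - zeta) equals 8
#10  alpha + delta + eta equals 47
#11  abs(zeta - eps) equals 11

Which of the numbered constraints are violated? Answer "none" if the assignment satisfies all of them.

Violated: 1, 2, 5, and 7.

#1 alpha * eps = 7 * 21 = 147, not 148 — violated.
#2 eps = 21 is odd — violated.
#3 gamma = 18, beta = 6; 18 > 6 — OK.
#4 eta = 15, gamma = 18; 15 < 18 — OK.
#5 gamma = 18 is even — violated.
#6 values 21, 6, 7 are pairwise distinct — OK.
#7 eta = 15, but 15 is required to differ — violated.
#8 beta + theta = 6 + 26 = 32; 32 ≥ 30 — OK.
#9 abs(18 - 10) = 8 — OK.
#10 alpha + delta + eta = 7 + 25 + 15 = 47 — OK.
#11 abs(10 - 21) = 11 — OK.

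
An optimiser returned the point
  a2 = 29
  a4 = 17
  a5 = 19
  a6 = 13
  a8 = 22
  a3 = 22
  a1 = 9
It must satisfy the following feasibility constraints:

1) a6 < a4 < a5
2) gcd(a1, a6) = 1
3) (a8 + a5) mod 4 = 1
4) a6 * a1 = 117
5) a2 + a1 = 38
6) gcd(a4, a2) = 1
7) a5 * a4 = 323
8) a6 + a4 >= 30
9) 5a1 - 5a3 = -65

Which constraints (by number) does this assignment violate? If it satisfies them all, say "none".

No violations.

1) values 13 < 17 < 19  OK
2) gcd(9, 13) = 1  OK
3) a8 + a5 = 41; 41 mod 4 = 1  OK
4) a6 * a1 = 13 * 9 = 117  OK
5) a2 + a1 = 29 + 9 = 38  OK
6) gcd(17, 29) = 1  OK
7) a5 * a4 = 19 * 17 = 323  OK
8) a6 + a4 = 13 + 17 = 30; 30 ≥ 30  OK
9) 5a1 - 5a3 = 5(9) - 5(22) = -65  OK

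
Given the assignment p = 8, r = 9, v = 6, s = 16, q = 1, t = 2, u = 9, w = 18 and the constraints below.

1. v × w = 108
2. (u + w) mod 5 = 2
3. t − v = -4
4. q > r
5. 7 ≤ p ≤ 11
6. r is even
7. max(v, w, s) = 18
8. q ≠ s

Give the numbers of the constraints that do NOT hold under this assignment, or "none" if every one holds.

1. v × w = 6 × 18 = 108 — holds.
2. u + w = 27; 27 mod 5 = 2 — holds.
3. t − v = 2 − 6 = -4 — holds.
4. q = 1, r = 9; 1 ≤ 9 (want >) — fails.
5. p = 8 lies in [7, 11] — holds.
6. r = 9 is odd — fails.
7. max(6, 18, 16) = 18 — holds.
8. q = 1, s = 16; distinct — holds.

The assignment fails constraints 4 and 6.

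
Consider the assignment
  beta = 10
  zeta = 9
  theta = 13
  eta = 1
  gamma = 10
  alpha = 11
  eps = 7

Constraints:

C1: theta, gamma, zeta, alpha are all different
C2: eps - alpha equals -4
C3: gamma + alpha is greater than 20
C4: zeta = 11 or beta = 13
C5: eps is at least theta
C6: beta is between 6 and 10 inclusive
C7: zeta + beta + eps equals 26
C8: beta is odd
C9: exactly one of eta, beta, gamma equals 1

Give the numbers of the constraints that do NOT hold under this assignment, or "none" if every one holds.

C1: values 13, 10, 9, 11 are pairwise distinct  yes
C2: eps - alpha = 7 - 11 = -4  yes
C3: gamma + alpha = 10 + 11 = 21; 21 > 20  yes
C4: zeta = 9 ≠ 11 and beta = 10 ≠ 13; both disjuncts false  no
C5: eps = 7, theta = 13; 7 < 13 (want ≥)  no
C6: beta = 10 lies in [6, 10]  yes
C7: zeta + beta + eps = 9 + 10 + 7 = 26  yes
C8: beta = 10 is even  no
C9: eta=1, beta=10, gamma=10; 1 of them equals 1  yes

The assignment fails constraints 4, 5, and 8.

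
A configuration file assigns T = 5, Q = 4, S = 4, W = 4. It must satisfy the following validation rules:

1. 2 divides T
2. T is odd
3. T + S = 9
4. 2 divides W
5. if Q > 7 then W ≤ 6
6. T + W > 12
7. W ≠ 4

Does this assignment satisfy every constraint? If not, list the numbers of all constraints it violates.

Constraints 1, 6, and 7 are violated.

1. 5 = 2×2 + 1, so 2 does not divide 5 — violated.
2. T = 5 is odd — satisfied.
3. T + S = 5 + 4 = 9 — satisfied.
4. 4 / 2 = 2, so 2 divides 4 — satisfied.
5. Q = 4, not > 7; antecedent false, conditional vacuously true — satisfied.
6. T + W = 5 + 4 = 9; 9 ≤ 12, bound 12 not met — violated.
7. W = 4, but 4 is required to differ — violated.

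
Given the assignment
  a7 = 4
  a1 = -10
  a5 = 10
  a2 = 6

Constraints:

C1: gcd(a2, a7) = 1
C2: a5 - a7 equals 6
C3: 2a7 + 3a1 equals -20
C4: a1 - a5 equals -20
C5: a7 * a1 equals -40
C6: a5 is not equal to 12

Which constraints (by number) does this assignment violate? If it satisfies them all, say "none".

C1: gcd(6, 4) = 2, not 1 — violated.
C2: a5 - a7 = 10 - 4 = 6 — OK.
C3: 2a7 + 3a1 = 2(4) + 3(-10) = -22, not -20 — violated.
C4: a1 - a5 = -10 - 10 = -20 — OK.
C5: a7 * a1 = 4 * (-10) = -40 — OK.
C6: a5 = 10, and 10 ≠ 12 — OK.

The assignment fails constraints 1 and 3.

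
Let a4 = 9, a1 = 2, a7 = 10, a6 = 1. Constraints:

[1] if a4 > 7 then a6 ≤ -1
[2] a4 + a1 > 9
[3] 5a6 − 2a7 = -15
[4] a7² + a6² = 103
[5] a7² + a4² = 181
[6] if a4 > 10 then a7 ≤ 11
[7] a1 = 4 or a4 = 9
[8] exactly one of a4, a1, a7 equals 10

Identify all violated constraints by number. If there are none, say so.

Constraints 1, 4 are violated.

[1] a4 = 9 > 7, so we need a6 ≤ -1; but a6 = 1 > -1 — violated.
[2] a4 + a1 = 9 + 2 = 11; 11 > 9 — OK.
[3] 5a6 − 2a7 = 5(1) − 2(10) = -15 — OK.
[4] a7² + a6² = 10² + 1² = 100 + 1 = 101, not 103 — violated.
[5] a7² + a4² = 10² + 9² = 100 + 81 = 181 — OK.
[6] a4 = 9, not > 10; antecedent false, conditional vacuously true — OK.
[7] a1 = 2 ≠ 4, but a4 = 9 = 9 (second disjunct) — OK.
[8] a4=9, a1=2, a7=10; 1 of them equals 10 — OK.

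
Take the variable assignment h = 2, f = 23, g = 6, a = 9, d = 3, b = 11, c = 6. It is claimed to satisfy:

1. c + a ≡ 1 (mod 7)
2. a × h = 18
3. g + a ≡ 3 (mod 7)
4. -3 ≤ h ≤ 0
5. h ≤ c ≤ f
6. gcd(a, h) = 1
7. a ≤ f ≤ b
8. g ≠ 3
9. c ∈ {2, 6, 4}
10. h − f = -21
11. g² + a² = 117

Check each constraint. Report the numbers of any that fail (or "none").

1. c + a = 15; 15 mod 7 = 1  true
2. a × h = 9 × 2 = 18  true
3. g + a = 15; 15 mod 7 = 1, not 3  false
4. h = 2 is outside [-3, 0]  false
5. values 2 ≤ 6 ≤ 23  true
6. gcd(9, 2) = 1  true
7. values 9, 23, 11; f = 23 is not ≤ b = 11  false
8. g = 6, and 6 ≠ 3  true
9. c = 6 is in {2, 6, 4}  true
10. h − f = 2 − 23 = -21  true
11. g² + a² = 6² + 9² = 36 + 81 = 117  true

No — constraints 3, 4, 7 are not satisfied.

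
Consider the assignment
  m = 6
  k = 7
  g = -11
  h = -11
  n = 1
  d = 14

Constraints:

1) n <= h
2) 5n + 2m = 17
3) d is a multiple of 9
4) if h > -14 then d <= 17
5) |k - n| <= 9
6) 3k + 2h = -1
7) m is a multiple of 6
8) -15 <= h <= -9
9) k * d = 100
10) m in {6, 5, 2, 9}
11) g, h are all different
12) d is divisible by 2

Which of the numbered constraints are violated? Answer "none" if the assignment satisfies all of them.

Violated: 1, 3, 9, 11.

1) n = 1, h = -11; 1 > -11 (want ≤)  fails
2) 5n + 2m = 5(1) + 2(6) = 17  holds
3) 14 = 9*1 + 5, so 9 does not divide 14  fails
4) h = -11 > -14, so we need d ≤ 17; d = 14 ≤ 17  holds
5) |7 - 1| = 6; 6 ≤ 9  holds
6) 3k + 2h = 3(7) + 2(-11) = -1  holds
7) 6 / 6 = 1, so 6 divides 6  holds
8) h = -11 lies in [-15, -9]  holds
9) k * d = 7 * 14 = 98, not 100  fails
10) m = 6 is in {6, 5, 2, 9}  holds
11) g = h = -11, not all different  fails
12) 14 / 2 = 7, so 2 divides 14  holds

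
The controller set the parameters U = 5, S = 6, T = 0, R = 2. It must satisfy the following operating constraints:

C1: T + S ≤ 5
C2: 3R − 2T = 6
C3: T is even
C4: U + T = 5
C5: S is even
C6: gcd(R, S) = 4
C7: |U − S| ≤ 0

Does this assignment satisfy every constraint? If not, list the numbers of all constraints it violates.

C1: T + S = 0 + 6 = 6; 6 > 5, bound 5 not met  no
C2: 3R − 2T = 3(2) − 2(0) = 6  yes
C3: T = 0 is even  yes
C4: U + T = 5 + 0 = 5  yes
C5: S = 6 is even  yes
C6: gcd(2, 6) = 2, not 4  no
C7: |5 − 6| = 1; 1 > 0, exceeds bound 0  no

Violated: 1, 6, 7.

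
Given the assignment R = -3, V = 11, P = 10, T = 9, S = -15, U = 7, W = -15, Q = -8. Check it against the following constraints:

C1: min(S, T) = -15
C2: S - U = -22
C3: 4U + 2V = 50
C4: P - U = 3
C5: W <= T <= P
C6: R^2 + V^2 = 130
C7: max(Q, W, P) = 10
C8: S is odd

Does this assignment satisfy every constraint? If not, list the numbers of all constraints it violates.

C1: min(-15, 9) = -15 — holds.
C2: S - U = -15 - 7 = -22 — holds.
C3: 4U + 2V = 4(7) + 2(11) = 50 — holds.
C4: P - U = 10 - 7 = 3 — holds.
C5: values -15 <= 9 <= 10 — holds.
C6: R^2 + V^2 = (-3)^2 + 11^2 = 9 + 121 = 130 — holds.
C7: max(-8, -15, 10) = 10 — holds.
C8: S = -15 is odd — holds.

The assignment satisfies every constraint.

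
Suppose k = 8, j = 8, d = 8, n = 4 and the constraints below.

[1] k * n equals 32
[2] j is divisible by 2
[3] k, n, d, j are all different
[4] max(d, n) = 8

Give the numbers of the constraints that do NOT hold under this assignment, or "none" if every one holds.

[1] k * n = 8 * 4 = 32  OK
[2] 8 / 2 = 4, so 2 divides 8  OK
[3] k = d = 8, not all different  FAIL
[4] max(8, 4) = 8  OK

Constraint 3 is violated.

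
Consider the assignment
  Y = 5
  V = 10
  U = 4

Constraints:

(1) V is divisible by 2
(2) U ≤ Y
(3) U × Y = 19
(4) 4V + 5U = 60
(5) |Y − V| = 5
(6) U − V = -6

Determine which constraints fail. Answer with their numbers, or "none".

Constraint 3 is violated.

(1) 10 / 2 = 5, so 2 divides 10  ✓
(2) U = 4, Y = 5; 4 ≤ 5  ✓
(3) U × Y = 4 × 5 = 20, not 19  ✗
(4) 4V + 5U = 4(10) + 5(4) = 60  ✓
(5) |5 − 10| = 5  ✓
(6) U − V = 4 − 10 = -6  ✓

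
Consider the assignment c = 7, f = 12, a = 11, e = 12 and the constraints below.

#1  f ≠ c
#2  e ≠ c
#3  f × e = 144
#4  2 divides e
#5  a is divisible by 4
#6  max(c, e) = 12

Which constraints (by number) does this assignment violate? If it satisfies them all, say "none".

#1 f = 12, c = 7; distinct — satisfied.
#2 e = 12, c = 7; distinct — satisfied.
#3 f × e = 12 × 12 = 144 — satisfied.
#4 12 / 2 = 6, so 2 divides 12 — satisfied.
#5 11 = 4×2 + 3, so 4 does not divide 11 — violated.
#6 max(7, 12) = 12 — satisfied.

Constraint 5 does not hold.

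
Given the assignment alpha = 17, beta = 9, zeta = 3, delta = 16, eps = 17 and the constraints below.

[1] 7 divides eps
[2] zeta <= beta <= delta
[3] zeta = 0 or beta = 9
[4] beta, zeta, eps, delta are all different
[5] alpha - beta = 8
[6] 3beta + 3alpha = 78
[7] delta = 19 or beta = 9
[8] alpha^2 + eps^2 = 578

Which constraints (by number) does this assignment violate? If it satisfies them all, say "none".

Constraint 1 does not hold.

[1] 17 = 7*2 + 3, so 7 does not divide 17 — does not hold.
[2] values 3 <= 9 <= 16 — holds.
[3] zeta = 3 ≠ 0, but beta = 9 = 9 (second disjunct) — holds.
[4] values 9, 3, 17, 16 are pairwise distinct — holds.
[5] alpha - beta = 17 - 9 = 8 — holds.
[6] 3beta + 3alpha = 3(9) + 3(17) = 78 — holds.
[7] delta = 16 ≠ 19, but beta = 9 = 9 (second disjunct) — holds.
[8] alpha^2 + eps^2 = 17^2 + 17^2 = 289 + 289 = 578 — holds.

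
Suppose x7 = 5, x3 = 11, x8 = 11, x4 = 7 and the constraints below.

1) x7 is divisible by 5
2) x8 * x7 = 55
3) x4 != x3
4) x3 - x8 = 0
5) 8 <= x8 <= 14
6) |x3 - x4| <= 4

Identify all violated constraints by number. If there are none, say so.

1) 5 / 5 = 1, so 5 divides 5  ✓
2) x8 * x7 = 11 * 5 = 55  ✓
3) x4 = 7, x3 = 11; distinct  ✓
4) x3 - x8 = 11 - 11 = 0  ✓
5) x8 = 11 lies in [8, 14]  ✓
6) |11 - 7| = 4; 4 ≤ 4  ✓

No violations.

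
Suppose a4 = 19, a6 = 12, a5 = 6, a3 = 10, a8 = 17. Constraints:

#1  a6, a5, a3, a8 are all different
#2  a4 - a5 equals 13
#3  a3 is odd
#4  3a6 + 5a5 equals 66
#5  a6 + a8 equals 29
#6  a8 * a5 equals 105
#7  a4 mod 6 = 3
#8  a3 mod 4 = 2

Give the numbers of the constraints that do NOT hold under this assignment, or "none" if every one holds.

The assignment fails constraints 3, 6, 7.

#1 values 12, 6, 10, 17 are pairwise distinct  true
#2 a4 - a5 = 19 - 6 = 13  true
#3 a3 = 10 is even  false
#4 3a6 + 5a5 = 3(12) + 5(6) = 66  true
#5 a6 + a8 = 12 + 17 = 29  true
#6 a8 * a5 = 17 * 6 = 102, not 105  false
#7 19 mod 6 = 1, not 3  false
#8 10 mod 4 = 2  true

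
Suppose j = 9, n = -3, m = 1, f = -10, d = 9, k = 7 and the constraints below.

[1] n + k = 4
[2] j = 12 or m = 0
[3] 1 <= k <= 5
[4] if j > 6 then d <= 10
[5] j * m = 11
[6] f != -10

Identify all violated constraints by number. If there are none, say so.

[1] n + k = -3 + 7 = 4  ✓
[2] j = 9 ≠ 12 and m = 1 ≠ 0; both disjuncts false  ✗
[3] k = 7 is outside [1, 5]  ✗
[4] j = 9 > 6, so we need d ≤ 10; d = 9 ≤ 10  ✓
[5] j * m = 9 * 1 = 9, not 11  ✗
[6] f = -10, but -10 is required to differ  ✗

No — constraints 2, 3, 5, and 6 are not satisfied.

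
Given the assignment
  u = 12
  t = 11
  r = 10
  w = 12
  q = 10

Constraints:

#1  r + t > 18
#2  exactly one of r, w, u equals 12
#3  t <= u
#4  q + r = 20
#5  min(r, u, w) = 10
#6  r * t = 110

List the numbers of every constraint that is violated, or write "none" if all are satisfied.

Constraint 2 does not hold.

#1 r + t = 10 + 11 = 21; 21 > 18 — satisfied.
#2 r=10, w=12, u=12; 2 of them equal 12, not exactly one — violated.
#3 t = 11, u = 12; 11 ≤ 12 — satisfied.
#4 q + r = 10 + 10 = 20 — satisfied.
#5 min(10, 12, 12) = 10 — satisfied.
#6 r * t = 10 * 11 = 110 — satisfied.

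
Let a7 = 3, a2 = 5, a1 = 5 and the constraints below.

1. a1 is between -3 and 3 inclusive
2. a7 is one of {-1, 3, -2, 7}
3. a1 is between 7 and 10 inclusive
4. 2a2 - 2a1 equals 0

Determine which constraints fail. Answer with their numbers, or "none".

No — constraints 1 and 3 are not satisfied.

1. a1 = 5 is outside [-3, 3] — fails.
2. a7 = 3 is in {-1, 3, -2, 7} — holds.
3. a1 = 5 is outside [7, 10] — fails.
4. 2a2 - 2a1 = 2(5) - 2(5) = 0 — holds.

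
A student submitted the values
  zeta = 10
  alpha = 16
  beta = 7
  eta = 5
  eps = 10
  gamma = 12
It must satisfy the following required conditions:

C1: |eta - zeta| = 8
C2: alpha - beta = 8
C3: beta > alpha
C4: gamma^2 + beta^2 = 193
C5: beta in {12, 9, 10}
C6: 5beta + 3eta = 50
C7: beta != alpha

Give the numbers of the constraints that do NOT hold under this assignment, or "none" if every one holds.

C1: |5 - 10| = 5, not 8  FAIL
C2: alpha - beta = 16 - 7 = 9, not 8  FAIL
C3: beta = 7, alpha = 16; 7 ≤ 16 (want >)  FAIL
C4: gamma^2 + beta^2 = 12^2 + 7^2 = 144 + 49 = 193  OK
C5: beta = 7 is not in {12, 9, 10}  FAIL
C6: 5beta + 3eta = 5(7) + 3(5) = 50  OK
C7: beta = 7, alpha = 16; distinct  OK

No — constraints 1, 2, 3, 5 are not satisfied.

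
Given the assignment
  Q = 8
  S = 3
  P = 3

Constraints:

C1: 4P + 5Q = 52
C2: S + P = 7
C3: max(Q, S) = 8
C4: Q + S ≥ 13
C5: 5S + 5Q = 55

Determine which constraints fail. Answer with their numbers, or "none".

Constraints 2 and 4 do not hold.

C1: 4P + 5Q = 4(3) + 5(8) = 52 — holds.
C2: S + P = 3 + 3 = 6, not 7 — does not hold.
C3: max(8, 3) = 8 — holds.
C4: Q + S = 8 + 3 = 11; 11 < 13, bound 13 not met — does not hold.
C5: 5S + 5Q = 5(3) + 5(8) = 55 — holds.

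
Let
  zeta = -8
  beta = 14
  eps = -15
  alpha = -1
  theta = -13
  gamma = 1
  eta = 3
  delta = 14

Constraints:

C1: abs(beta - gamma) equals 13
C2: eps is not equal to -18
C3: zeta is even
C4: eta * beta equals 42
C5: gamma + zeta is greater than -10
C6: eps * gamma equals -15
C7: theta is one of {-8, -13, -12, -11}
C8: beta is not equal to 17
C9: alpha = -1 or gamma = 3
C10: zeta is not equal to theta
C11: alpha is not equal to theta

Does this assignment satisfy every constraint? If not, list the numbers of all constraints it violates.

C1: abs(14 - 1) = 13 — OK.
C2: eps = -15, and -15 ≠ -18 — OK.
C3: zeta = -8 is even — OK.
C4: eta * beta = 3 * 14 = 42 — OK.
C5: gamma + zeta = 1 + (-8) = -7; -7 > -10 — OK.
C6: eps * gamma = -15 * 1 = -15 — OK.
C7: theta = -13 is in {-8, -13, -12, -11} — OK.
C8: beta = 14, and 14 ≠ 17 — OK.
C9: alpha = -1 = -1 (first disjunct) — OK.
C10: zeta = -8, theta = -13; distinct — OK.
C11: alpha = -1, theta = -13; distinct — OK.

No violations.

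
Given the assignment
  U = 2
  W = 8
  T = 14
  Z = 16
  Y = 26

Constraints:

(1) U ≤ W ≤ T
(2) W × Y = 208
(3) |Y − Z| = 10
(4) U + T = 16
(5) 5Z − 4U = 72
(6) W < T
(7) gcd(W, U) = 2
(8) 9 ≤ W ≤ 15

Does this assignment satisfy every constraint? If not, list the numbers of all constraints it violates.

(1) values 2 ≤ 8 ≤ 14 — holds.
(2) W × Y = 8 × 26 = 208 — holds.
(3) |26 − 16| = 10 — holds.
(4) U + T = 2 + 14 = 16 — holds.
(5) 5Z − 4U = 5(16) − 4(2) = 72 — holds.
(6) W = 8, T = 14; 8 < 14 — holds.
(7) gcd(8, 2) = 2 — holds.
(8) W = 8 is outside [9, 15] — does not hold.

No — constraint 8 is not satisfied.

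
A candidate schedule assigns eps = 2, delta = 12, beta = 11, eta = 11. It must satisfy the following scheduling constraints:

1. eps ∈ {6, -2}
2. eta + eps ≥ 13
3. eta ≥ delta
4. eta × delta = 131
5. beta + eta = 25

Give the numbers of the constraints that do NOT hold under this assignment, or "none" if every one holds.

1. eps = 2 is not in {6, -2}  fails
2. eta + eps = 11 + 2 = 13; 13 ≥ 13  holds
3. eta = 11, delta = 12; 11 < 12 (want ≥)  fails
4. eta × delta = 11 × 12 = 132, not 131  fails
5. beta + eta = 11 + 11 = 22, not 25  fails

Violated: 1, 3, 4, and 5.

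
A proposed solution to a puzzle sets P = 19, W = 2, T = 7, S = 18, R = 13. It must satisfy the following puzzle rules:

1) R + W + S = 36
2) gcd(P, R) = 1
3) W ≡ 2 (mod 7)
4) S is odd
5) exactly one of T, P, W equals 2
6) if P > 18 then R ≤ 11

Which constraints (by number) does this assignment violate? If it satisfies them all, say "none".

1) R + W + S = 13 + 2 + 18 = 33, not 36  no
2) gcd(19, 13) = 1  yes
3) 2 mod 7 = 2  yes
4) S = 18 is even  no
5) T=7, P=19, W=2; 1 of them equals 2  yes
6) P = 19 > 18, so we need R ≤ 11; but R = 13 > 11  no

Constraints 1, 4, and 6 are violated.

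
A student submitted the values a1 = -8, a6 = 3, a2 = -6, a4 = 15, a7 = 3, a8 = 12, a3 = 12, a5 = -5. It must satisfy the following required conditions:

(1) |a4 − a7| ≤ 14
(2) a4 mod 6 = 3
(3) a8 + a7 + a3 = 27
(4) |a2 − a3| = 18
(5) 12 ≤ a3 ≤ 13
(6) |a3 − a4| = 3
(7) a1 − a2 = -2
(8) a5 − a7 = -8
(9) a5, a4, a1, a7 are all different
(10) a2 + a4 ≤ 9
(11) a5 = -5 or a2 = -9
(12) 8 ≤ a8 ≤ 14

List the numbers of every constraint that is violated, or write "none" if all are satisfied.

None — every constraint holds.

(1) |15 − 3| = 12; 12 ≤ 14 — holds.
(2) 15 mod 6 = 3 — holds.
(3) a8 + a7 + a3 = 12 + 3 + 12 = 27 — holds.
(4) |-6 − 12| = 18 — holds.
(5) a3 = 12 lies in [12, 13] — holds.
(6) |12 − 15| = 3 — holds.
(7) a1 − a2 = -8 − (-6) = -2 — holds.
(8) a5 − a7 = -5 − 3 = -8 — holds.
(9) values -5, 15, -8, 3 are pairwise distinct — holds.
(10) a2 + a4 = -6 + 15 = 9; 9 ≤ 9 — holds.
(11) a5 = -5 = -5 (first disjunct) — holds.
(12) a8 = 12 lies in [8, 14] — holds.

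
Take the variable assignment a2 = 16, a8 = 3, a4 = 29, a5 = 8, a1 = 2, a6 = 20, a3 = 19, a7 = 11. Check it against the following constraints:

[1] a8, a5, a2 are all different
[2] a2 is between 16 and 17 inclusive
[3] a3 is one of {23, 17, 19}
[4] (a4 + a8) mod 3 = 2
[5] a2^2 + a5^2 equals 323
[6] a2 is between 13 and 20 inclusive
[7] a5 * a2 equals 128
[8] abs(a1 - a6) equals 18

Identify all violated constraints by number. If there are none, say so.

[1] values 3, 8, 16 are pairwise distinct — satisfied.
[2] a2 = 16 lies in [16, 17] — satisfied.
[3] a3 = 19 is in {23, 17, 19} — satisfied.
[4] a4 + a8 = 32; 32 mod 3 = 2 — satisfied.
[5] a2^2 + a5^2 = 16^2 + 8^2 = 256 + 64 = 320, not 323 — violated.
[6] a2 = 16 lies in [13, 20] — satisfied.
[7] a5 * a2 = 8 * 16 = 128 — satisfied.
[8] abs(2 - 20) = 18 — satisfied.

No — constraint 5 is not satisfied.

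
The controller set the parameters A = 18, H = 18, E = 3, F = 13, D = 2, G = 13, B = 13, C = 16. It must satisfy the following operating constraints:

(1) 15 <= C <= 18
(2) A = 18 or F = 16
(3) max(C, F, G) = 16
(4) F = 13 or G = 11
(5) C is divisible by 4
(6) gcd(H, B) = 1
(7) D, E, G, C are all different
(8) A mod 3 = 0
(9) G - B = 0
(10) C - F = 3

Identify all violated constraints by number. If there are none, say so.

(1) C = 16 lies in [15, 18] — OK.
(2) A = 18 = 18 (first disjunct) — OK.
(3) max(16, 13, 13) = 16 — OK.
(4) F = 13 = 13 (first disjunct) — OK.
(5) 16 / 4 = 4, so 4 divides 16 — OK.
(6) gcd(18, 13) = 1 — OK.
(7) values 2, 3, 13, 16 are pairwise distinct — OK.
(8) 18 mod 3 = 0 — OK.
(9) G - B = 13 - 13 = 0 — OK.
(10) C - F = 16 - 13 = 3 — OK.

None — every constraint holds.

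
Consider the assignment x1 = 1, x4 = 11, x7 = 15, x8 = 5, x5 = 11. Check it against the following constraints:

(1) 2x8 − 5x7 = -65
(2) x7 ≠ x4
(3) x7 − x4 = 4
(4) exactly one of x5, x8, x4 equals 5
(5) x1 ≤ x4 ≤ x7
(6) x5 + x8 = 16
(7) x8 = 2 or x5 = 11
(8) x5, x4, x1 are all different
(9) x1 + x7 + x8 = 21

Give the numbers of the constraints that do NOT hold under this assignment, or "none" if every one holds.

(1) 2x8 − 5x7 = 2(5) − 5(15) = -65 — satisfied.
(2) x7 = 15, x4 = 11; distinct — satisfied.
(3) x7 − x4 = 15 − 11 = 4 — satisfied.
(4) x5=11, x8=5, x4=11; 1 of them equals 5 — satisfied.
(5) values 1 ≤ 11 ≤ 15 — satisfied.
(6) x5 + x8 = 11 + 5 = 16 — satisfied.
(7) x8 = 5 ≠ 2, but x5 = 11 = 11 (second disjunct) — satisfied.
(8) x5 = x4 = 11, not all different — violated.
(9) x1 + x7 + x8 = 1 + 15 + 5 = 21 — satisfied.

Violated: 8.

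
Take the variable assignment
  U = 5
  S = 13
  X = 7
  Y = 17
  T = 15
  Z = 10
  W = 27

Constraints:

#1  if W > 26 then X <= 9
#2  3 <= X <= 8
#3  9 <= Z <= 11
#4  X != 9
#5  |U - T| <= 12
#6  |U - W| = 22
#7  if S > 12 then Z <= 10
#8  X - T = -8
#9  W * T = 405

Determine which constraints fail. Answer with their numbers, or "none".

The assignment satisfies every constraint.

#1 W = 27 > 26, so we need X ≤ 9; X = 7 ≤ 9 — holds.
#2 X = 7 lies in [3, 8] — holds.
#3 Z = 10 lies in [9, 11] — holds.
#4 X = 7, and 7 ≠ 9 — holds.
#5 |5 - 15| = 10; 10 ≤ 12 — holds.
#6 |5 - 27| = 22 — holds.
#7 S = 13 > 12, so we need Z ≤ 10; Z = 10 ≤ 10 — holds.
#8 X - T = 7 - 15 = -8 — holds.
#9 W * T = 27 * 15 = 405 — holds.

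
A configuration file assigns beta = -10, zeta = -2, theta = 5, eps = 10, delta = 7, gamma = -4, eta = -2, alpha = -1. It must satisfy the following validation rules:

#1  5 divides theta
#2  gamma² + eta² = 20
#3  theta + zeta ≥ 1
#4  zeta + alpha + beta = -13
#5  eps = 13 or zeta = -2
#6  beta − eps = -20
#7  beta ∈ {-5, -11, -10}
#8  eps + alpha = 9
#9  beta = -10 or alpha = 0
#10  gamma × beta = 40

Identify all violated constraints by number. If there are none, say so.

#1 5 / 5 = 1, so 5 divides 5  OK
#2 gamma² + eta² = (-4)² + (-2)² = 16 + 4 = 20  OK
#3 theta + zeta = 5 + (-2) = 3; 3 ≥ 1  OK
#4 zeta + alpha + beta = -2 + (-1) + (-10) = -13  OK
#5 eps = 10 ≠ 13, but zeta = -2 = -2 (second disjunct)  OK
#6 beta − eps = -10 − 10 = -20  OK
#7 beta = -10 is in {-5, -11, -10}  OK
#8 eps + alpha = 10 + (-1) = 9  OK
#9 beta = -10 = -10 (first disjunct)  OK
#10 gamma × beta = -4 × (-10) = 40  OK

The assignment satisfies every constraint.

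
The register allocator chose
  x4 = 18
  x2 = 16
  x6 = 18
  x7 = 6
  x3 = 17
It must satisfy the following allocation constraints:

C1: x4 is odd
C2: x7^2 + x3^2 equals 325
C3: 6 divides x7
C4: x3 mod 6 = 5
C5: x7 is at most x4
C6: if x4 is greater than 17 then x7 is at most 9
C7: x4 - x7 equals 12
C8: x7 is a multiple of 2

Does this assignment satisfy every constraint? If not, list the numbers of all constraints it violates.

Constraint 1 does not hold.

C1: x4 = 18 is even  ✗
C2: x7^2 + x3^2 = 6^2 + 17^2 = 36 + 289 = 325  ✓
C3: 6 / 6 = 1, so 6 divides 6  ✓
C4: 17 mod 6 = 5  ✓
C5: x7 = 6, x4 = 18; 6 ≤ 18  ✓
C6: x4 = 18 > 17, so we need x7 ≤ 9; x7 = 6 ≤ 9  ✓
C7: x4 - x7 = 18 - 6 = 12  ✓
C8: 6 / 2 = 3, so 2 divides 6  ✓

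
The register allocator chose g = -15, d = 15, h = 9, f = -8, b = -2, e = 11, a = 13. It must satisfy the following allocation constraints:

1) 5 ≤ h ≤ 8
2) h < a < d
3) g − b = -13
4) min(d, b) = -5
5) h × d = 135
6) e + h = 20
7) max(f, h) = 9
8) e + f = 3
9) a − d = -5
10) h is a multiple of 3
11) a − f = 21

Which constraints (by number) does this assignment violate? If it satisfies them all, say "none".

Constraints 1, 4, 9 are violated.

1) h = 9 is outside [5, 8] — violated.
2) values 9 < 13 < 15 — satisfied.
3) g − b = -15 − (-2) = -13 — satisfied.
4) min(15, -2) = -2, not -5 — violated.
5) h × d = 9 × 15 = 135 — satisfied.
6) e + h = 11 + 9 = 20 — satisfied.
7) max(-8, 9) = 9 — satisfied.
8) e + f = 11 + (-8) = 3 — satisfied.
9) a − d = 13 − 15 = -2, not -5 — violated.
10) 9 / 3 = 3, so 3 divides 9 — satisfied.
11) a − f = 13 − (-8) = 21 — satisfied.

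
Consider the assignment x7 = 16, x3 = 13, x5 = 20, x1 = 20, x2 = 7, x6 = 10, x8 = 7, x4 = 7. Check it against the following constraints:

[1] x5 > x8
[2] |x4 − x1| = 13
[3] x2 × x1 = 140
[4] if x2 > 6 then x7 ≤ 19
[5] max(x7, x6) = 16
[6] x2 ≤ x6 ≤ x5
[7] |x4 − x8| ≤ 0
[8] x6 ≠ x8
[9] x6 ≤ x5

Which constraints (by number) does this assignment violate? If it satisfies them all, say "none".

The assignment satisfies every constraint.

[1] x5 = 20, x8 = 7; 20 > 7 — holds.
[2] |7 − 20| = 13 — holds.
[3] x2 × x1 = 7 × 20 = 140 — holds.
[4] x2 = 7 > 6, so we need x7 ≤ 19; x7 = 16 ≤ 19 — holds.
[5] max(16, 10) = 16 — holds.
[6] values 7 ≤ 10 ≤ 20 — holds.
[7] |7 − 7| = 0; 0 ≤ 0 — holds.
[8] x6 = 10, x8 = 7; distinct — holds.
[9] x6 = 10, x5 = 20; 10 ≤ 20 — holds.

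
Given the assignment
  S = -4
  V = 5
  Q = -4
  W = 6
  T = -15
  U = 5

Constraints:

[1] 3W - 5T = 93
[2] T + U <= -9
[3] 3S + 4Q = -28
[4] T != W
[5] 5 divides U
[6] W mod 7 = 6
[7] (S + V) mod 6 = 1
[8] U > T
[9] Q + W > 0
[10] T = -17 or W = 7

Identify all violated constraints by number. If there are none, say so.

[1] 3W - 5T = 3(6) - 5(-15) = 93  yes
[2] T + U = -15 + 5 = -10; -10 ≤ -9  yes
[3] 3S + 4Q = 3(-4) + 4(-4) = -28  yes
[4] T = -15, W = 6; distinct  yes
[5] 5 / 5 = 1, so 5 divides 5  yes
[6] 6 mod 7 = 6  yes
[7] S + V = 1; 1 mod 6 = 1  yes
[8] U = 5, T = -15; 5 > -15  yes
[9] Q + W = -4 + 6 = 2; 2 > 0  yes
[10] T = -15 ≠ -17 and W = 6 ≠ 7; both disjuncts false  no

No — constraint 10 is not satisfied.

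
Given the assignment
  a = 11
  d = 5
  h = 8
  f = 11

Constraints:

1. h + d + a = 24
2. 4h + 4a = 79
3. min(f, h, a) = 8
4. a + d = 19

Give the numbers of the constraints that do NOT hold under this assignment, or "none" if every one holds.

Constraints 2, 4 are violated.

1. h + d + a = 8 + 5 + 11 = 24  yes
2. 4h + 4a = 4(8) + 4(11) = 76, not 79  no
3. min(11, 8, 11) = 8  yes
4. a + d = 11 + 5 = 16, not 19  no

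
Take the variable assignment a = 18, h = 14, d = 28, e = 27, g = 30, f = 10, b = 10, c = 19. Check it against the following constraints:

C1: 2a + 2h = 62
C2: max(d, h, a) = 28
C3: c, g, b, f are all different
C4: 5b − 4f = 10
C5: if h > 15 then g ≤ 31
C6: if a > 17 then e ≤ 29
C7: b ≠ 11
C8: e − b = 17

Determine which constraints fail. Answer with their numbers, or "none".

Constraints 1, 3 do not hold.

C1: 2a + 2h = 2(18) + 2(14) = 64, not 62  ✗
C2: max(28, 14, 18) = 28  ✓
C3: b = f = 10, not all different  ✗
C4: 5b − 4f = 5(10) − 4(10) = 10  ✓
C5: h = 14, not > 15; antecedent false, conditional vacuously true  ✓
C6: a = 18 > 17, so we need e ≤ 29; e = 27 ≤ 29  ✓
C7: b = 10, and 10 ≠ 11  ✓
C8: e − b = 27 − 10 = 17  ✓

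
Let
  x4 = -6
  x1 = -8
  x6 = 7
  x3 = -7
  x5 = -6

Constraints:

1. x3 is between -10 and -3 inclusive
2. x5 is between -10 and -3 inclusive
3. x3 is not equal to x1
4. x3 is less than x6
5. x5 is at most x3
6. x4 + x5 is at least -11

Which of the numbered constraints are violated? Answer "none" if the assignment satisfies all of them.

No — constraints 5, 6 are not satisfied.

1. x3 = -7 lies in [-10, -3] — OK.
2. x5 = -6 lies in [-10, -3] — OK.
3. x3 = -7, x1 = -8; distinct — OK.
4. x3 = -7, x6 = 7; -7 < 7 — OK.
5. x5 = -6, x3 = -7; -6 > -7 (want ≤) — violated.
6. x4 + x5 = -6 + (-6) = -12; -12 < -11, bound -11 not met — violated.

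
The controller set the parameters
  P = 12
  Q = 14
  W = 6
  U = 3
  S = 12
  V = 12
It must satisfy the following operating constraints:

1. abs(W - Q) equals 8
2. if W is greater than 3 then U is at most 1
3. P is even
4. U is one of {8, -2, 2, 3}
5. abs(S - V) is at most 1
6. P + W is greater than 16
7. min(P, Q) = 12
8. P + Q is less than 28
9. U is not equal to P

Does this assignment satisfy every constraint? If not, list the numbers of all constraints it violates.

Constraint 2 is violated.

1. abs(6 - 14) = 8 — holds.
2. W = 6 > 3, so we need U ≤ 1; but U = 3 > 1 — fails.
3. P = 12 is even — holds.
4. U = 3 is in {8, -2, 2, 3} — holds.
5. abs(12 - 12) = 0; 0 ≤ 1 — holds.
6. P + W = 12 + 6 = 18; 18 > 16 — holds.
7. min(12, 14) = 12 — holds.
8. P + Q = 12 + 14 = 26; 26 < 28 — holds.
9. U = 3, P = 12; distinct — holds.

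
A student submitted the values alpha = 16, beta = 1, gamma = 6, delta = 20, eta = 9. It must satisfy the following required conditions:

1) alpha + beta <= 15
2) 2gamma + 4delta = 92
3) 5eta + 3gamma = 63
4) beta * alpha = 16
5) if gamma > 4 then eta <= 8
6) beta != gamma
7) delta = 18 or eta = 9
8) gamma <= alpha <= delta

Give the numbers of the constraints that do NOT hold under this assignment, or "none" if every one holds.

The assignment fails constraints 1 and 5.

1) alpha + beta = 16 + 1 = 17; 17 > 15, bound 15 not met  FAIL
2) 2gamma + 4delta = 2(6) + 4(20) = 92  OK
3) 5eta + 3gamma = 5(9) + 3(6) = 63  OK
4) beta * alpha = 1 * 16 = 16  OK
5) gamma = 6 > 4, so we need eta ≤ 8; but eta = 9 > 8  FAIL
6) beta = 1, gamma = 6; distinct  OK
7) delta = 20 ≠ 18, but eta = 9 = 9 (second disjunct)  OK
8) values 6 <= 16 <= 20  OK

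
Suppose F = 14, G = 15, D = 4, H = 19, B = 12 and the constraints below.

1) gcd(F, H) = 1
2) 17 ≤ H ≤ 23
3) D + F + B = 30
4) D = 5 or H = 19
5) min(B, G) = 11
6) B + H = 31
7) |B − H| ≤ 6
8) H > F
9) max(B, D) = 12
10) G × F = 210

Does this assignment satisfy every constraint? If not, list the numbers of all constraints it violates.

1) gcd(14, 19) = 1 — holds.
2) H = 19 lies in [17, 23] — holds.
3) D + F + B = 4 + 14 + 12 = 30 — holds.
4) D = 4 ≠ 5, but H = 19 = 19 (second disjunct) — holds.
5) min(12, 15) = 12, not 11 — fails.
6) B + H = 12 + 19 = 31 — holds.
7) |12 − 19| = 7; 7 > 6, exceeds bound 6 — fails.
8) H = 19, F = 14; 19 > 14 — holds.
9) max(12, 4) = 12 — holds.
10) G × F = 15 × 14 = 210 — holds.

Constraints 5, 7 do not hold.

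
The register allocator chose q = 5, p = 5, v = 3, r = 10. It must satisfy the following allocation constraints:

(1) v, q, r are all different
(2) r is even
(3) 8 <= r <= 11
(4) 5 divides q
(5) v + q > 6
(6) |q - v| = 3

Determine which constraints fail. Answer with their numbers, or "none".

(1) values 3, 5, 10 are pairwise distinct — holds.
(2) r = 10 is even — holds.
(3) r = 10 lies in [8, 11] — holds.
(4) 5 / 5 = 1, so 5 divides 5 — holds.
(5) v + q = 3 + 5 = 8; 8 > 6 — holds.
(6) |5 - 3| = 2, not 3 — fails.

Constraint 6 does not hold.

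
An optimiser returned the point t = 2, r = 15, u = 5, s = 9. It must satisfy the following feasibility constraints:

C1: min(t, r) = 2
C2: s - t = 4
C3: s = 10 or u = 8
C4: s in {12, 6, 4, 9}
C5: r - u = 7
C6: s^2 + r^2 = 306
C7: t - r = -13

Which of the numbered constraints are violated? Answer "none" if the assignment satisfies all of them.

No — constraints 2, 3, and 5 are not satisfied.

C1: min(2, 15) = 2  yes
C2: s - t = 9 - 2 = 7, not 4  no
C3: s = 9 ≠ 10 and u = 5 ≠ 8; both disjuncts false  no
C4: s = 9 is in {12, 6, 4, 9}  yes
C5: r - u = 15 - 5 = 10, not 7  no
C6: s^2 + r^2 = 9^2 + 15^2 = 81 + 225 = 306  yes
C7: t - r = 2 - 15 = -13  yes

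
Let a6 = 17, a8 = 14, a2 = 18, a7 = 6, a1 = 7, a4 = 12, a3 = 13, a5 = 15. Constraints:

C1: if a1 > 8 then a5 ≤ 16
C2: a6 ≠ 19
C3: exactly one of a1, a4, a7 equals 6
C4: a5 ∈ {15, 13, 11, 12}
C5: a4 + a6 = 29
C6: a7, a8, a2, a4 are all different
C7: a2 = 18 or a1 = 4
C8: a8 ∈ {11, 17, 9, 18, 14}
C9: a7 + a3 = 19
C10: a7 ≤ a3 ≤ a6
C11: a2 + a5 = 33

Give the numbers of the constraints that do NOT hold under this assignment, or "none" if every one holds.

No violations.

C1: a1 = 7, not > 8; antecedent false, conditional vacuously true — holds.
C2: a6 = 17, and 17 ≠ 19 — holds.
C3: a1=7, a4=12, a7=6; 1 of them equals 6 — holds.
C4: a5 = 15 is in {15, 13, 11, 12} — holds.
C5: a4 + a6 = 12 + 17 = 29 — holds.
C6: values 6, 14, 18, 12 are pairwise distinct — holds.
C7: a2 = 18 = 18 (first disjunct) — holds.
C8: a8 = 14 is in {11, 17, 9, 18, 14} — holds.
C9: a7 + a3 = 6 + 13 = 19 — holds.
C10: values 6 ≤ 13 ≤ 17 — holds.
C11: a2 + a5 = 18 + 15 = 33 — holds.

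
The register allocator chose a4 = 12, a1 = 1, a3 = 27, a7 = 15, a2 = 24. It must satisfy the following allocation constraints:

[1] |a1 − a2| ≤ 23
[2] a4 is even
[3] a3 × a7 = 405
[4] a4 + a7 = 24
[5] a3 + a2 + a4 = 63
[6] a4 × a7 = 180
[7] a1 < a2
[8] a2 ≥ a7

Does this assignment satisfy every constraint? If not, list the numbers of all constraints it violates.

[1] |1 − 24| = 23; 23 ≤ 23 — OK.
[2] a4 = 12 is even — OK.
[3] a3 × a7 = 27 × 15 = 405 — OK.
[4] a4 + a7 = 12 + 15 = 27, not 24 — violated.
[5] a3 + a2 + a4 = 27 + 24 + 12 = 63 — OK.
[6] a4 × a7 = 12 × 15 = 180 — OK.
[7] a1 = 1, a2 = 24; 1 < 24 — OK.
[8] a2 = 24, a7 = 15; 24 ≥ 15 — OK.

The assignment fails constraint 4.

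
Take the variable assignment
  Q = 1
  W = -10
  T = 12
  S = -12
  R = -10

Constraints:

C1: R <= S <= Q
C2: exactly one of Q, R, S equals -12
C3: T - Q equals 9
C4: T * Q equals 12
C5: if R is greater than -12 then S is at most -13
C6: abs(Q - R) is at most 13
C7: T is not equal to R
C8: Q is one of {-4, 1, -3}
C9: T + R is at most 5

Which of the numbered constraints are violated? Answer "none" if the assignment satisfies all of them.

No — constraints 1, 3, 5 are not satisfied.

C1: values -10, -12, 1; R = -10 is not <= S = -12 — fails.
C2: Q=1, R=-10, S=-12; 1 of them equals -12 — holds.
C3: T - Q = 12 - 1 = 11, not 9 — fails.
C4: T * Q = 12 * 1 = 12 — holds.
C5: R = -10 > -12, so we need S ≤ -13; but S = -12 > -13 — fails.
C6: abs(1 - (-10)) = 11; 11 ≤ 13 — holds.
C7: T = 12, R = -10; distinct — holds.
C8: Q = 1 is in {-4, 1, -3} — holds.
C9: T + R = 12 + (-10) = 2; 2 ≤ 5 — holds.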